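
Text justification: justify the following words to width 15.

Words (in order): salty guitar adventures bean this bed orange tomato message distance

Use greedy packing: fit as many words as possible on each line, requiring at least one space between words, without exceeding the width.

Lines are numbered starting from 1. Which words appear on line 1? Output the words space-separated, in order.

Line 1: ['salty', 'guitar'] (min_width=12, slack=3)
Line 2: ['adventures', 'bean'] (min_width=15, slack=0)
Line 3: ['this', 'bed', 'orange'] (min_width=15, slack=0)
Line 4: ['tomato', 'message'] (min_width=14, slack=1)
Line 5: ['distance'] (min_width=8, slack=7)

Answer: salty guitar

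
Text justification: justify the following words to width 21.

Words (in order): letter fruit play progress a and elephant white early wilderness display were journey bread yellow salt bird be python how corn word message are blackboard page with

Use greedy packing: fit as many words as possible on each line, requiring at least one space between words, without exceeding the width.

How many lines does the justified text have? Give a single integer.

Line 1: ['letter', 'fruit', 'play'] (min_width=17, slack=4)
Line 2: ['progress', 'a', 'and'] (min_width=14, slack=7)
Line 3: ['elephant', 'white', 'early'] (min_width=20, slack=1)
Line 4: ['wilderness', 'display'] (min_width=18, slack=3)
Line 5: ['were', 'journey', 'bread'] (min_width=18, slack=3)
Line 6: ['yellow', 'salt', 'bird', 'be'] (min_width=19, slack=2)
Line 7: ['python', 'how', 'corn', 'word'] (min_width=20, slack=1)
Line 8: ['message', 'are'] (min_width=11, slack=10)
Line 9: ['blackboard', 'page', 'with'] (min_width=20, slack=1)
Total lines: 9

Answer: 9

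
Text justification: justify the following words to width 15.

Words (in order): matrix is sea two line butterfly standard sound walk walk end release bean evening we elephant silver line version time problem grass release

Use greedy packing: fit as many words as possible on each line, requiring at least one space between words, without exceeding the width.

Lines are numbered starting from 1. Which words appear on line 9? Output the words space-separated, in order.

Line 1: ['matrix', 'is', 'sea'] (min_width=13, slack=2)
Line 2: ['two', 'line'] (min_width=8, slack=7)
Line 3: ['butterfly'] (min_width=9, slack=6)
Line 4: ['standard', 'sound'] (min_width=14, slack=1)
Line 5: ['walk', 'walk', 'end'] (min_width=13, slack=2)
Line 6: ['release', 'bean'] (min_width=12, slack=3)
Line 7: ['evening', 'we'] (min_width=10, slack=5)
Line 8: ['elephant', 'silver'] (min_width=15, slack=0)
Line 9: ['line', 'version'] (min_width=12, slack=3)
Line 10: ['time', 'problem'] (min_width=12, slack=3)
Line 11: ['grass', 'release'] (min_width=13, slack=2)

Answer: line version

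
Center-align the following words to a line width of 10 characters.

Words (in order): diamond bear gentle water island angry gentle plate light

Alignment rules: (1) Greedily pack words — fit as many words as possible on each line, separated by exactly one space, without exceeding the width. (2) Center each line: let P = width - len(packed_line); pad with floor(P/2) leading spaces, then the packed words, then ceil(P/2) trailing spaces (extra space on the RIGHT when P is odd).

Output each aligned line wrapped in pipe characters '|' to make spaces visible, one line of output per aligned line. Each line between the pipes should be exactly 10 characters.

Answer: | diamond  |
|   bear   |
|  gentle  |
|  water   |
|  island  |
|  angry   |
|  gentle  |
|  plate   |
|  light   |

Derivation:
Line 1: ['diamond'] (min_width=7, slack=3)
Line 2: ['bear'] (min_width=4, slack=6)
Line 3: ['gentle'] (min_width=6, slack=4)
Line 4: ['water'] (min_width=5, slack=5)
Line 5: ['island'] (min_width=6, slack=4)
Line 6: ['angry'] (min_width=5, slack=5)
Line 7: ['gentle'] (min_width=6, slack=4)
Line 8: ['plate'] (min_width=5, slack=5)
Line 9: ['light'] (min_width=5, slack=5)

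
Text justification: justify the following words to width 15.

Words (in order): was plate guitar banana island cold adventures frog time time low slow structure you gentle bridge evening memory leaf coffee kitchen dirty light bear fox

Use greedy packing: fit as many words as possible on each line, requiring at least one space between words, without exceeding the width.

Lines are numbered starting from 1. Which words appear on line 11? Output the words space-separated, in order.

Line 1: ['was', 'plate'] (min_width=9, slack=6)
Line 2: ['guitar', 'banana'] (min_width=13, slack=2)
Line 3: ['island', 'cold'] (min_width=11, slack=4)
Line 4: ['adventures', 'frog'] (min_width=15, slack=0)
Line 5: ['time', 'time', 'low'] (min_width=13, slack=2)
Line 6: ['slow', 'structure'] (min_width=14, slack=1)
Line 7: ['you', 'gentle'] (min_width=10, slack=5)
Line 8: ['bridge', 'evening'] (min_width=14, slack=1)
Line 9: ['memory', 'leaf'] (min_width=11, slack=4)
Line 10: ['coffee', 'kitchen'] (min_width=14, slack=1)
Line 11: ['dirty', 'light'] (min_width=11, slack=4)
Line 12: ['bear', 'fox'] (min_width=8, slack=7)

Answer: dirty light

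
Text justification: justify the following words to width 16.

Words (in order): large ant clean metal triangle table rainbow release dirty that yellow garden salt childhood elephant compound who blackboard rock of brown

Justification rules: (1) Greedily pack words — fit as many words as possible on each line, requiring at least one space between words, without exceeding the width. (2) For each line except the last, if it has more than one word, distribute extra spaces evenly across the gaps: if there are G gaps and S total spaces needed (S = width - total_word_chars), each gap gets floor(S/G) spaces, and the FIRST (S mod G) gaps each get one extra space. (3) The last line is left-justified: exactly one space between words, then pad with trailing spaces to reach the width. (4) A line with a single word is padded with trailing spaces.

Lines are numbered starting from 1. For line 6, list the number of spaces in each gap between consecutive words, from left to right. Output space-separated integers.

Line 1: ['large', 'ant', 'clean'] (min_width=15, slack=1)
Line 2: ['metal', 'triangle'] (min_width=14, slack=2)
Line 3: ['table', 'rainbow'] (min_width=13, slack=3)
Line 4: ['release', 'dirty'] (min_width=13, slack=3)
Line 5: ['that', 'yellow'] (min_width=11, slack=5)
Line 6: ['garden', 'salt'] (min_width=11, slack=5)
Line 7: ['childhood'] (min_width=9, slack=7)
Line 8: ['elephant'] (min_width=8, slack=8)
Line 9: ['compound', 'who'] (min_width=12, slack=4)
Line 10: ['blackboard', 'rock'] (min_width=15, slack=1)
Line 11: ['of', 'brown'] (min_width=8, slack=8)

Answer: 6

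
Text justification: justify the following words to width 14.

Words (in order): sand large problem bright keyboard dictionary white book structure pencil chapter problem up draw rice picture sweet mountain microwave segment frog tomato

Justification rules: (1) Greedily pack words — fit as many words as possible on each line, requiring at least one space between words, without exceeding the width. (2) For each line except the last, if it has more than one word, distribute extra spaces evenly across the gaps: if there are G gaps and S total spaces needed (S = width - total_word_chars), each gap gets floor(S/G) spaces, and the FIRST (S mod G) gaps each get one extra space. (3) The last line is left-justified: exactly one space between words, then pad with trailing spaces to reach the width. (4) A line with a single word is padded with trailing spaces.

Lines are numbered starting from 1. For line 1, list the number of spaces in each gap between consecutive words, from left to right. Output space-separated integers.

Answer: 5

Derivation:
Line 1: ['sand', 'large'] (min_width=10, slack=4)
Line 2: ['problem', 'bright'] (min_width=14, slack=0)
Line 3: ['keyboard'] (min_width=8, slack=6)
Line 4: ['dictionary'] (min_width=10, slack=4)
Line 5: ['white', 'book'] (min_width=10, slack=4)
Line 6: ['structure'] (min_width=9, slack=5)
Line 7: ['pencil', 'chapter'] (min_width=14, slack=0)
Line 8: ['problem', 'up'] (min_width=10, slack=4)
Line 9: ['draw', 'rice'] (min_width=9, slack=5)
Line 10: ['picture', 'sweet'] (min_width=13, slack=1)
Line 11: ['mountain'] (min_width=8, slack=6)
Line 12: ['microwave'] (min_width=9, slack=5)
Line 13: ['segment', 'frog'] (min_width=12, slack=2)
Line 14: ['tomato'] (min_width=6, slack=8)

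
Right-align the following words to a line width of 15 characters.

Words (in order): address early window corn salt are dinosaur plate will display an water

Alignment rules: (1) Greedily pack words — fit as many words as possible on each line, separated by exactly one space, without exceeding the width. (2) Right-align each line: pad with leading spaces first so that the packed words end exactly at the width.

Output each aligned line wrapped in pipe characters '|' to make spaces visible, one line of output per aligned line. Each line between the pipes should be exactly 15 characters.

Answer: |  address early|
|    window corn|
|       salt are|
| dinosaur plate|
|will display an|
|          water|

Derivation:
Line 1: ['address', 'early'] (min_width=13, slack=2)
Line 2: ['window', 'corn'] (min_width=11, slack=4)
Line 3: ['salt', 'are'] (min_width=8, slack=7)
Line 4: ['dinosaur', 'plate'] (min_width=14, slack=1)
Line 5: ['will', 'display', 'an'] (min_width=15, slack=0)
Line 6: ['water'] (min_width=5, slack=10)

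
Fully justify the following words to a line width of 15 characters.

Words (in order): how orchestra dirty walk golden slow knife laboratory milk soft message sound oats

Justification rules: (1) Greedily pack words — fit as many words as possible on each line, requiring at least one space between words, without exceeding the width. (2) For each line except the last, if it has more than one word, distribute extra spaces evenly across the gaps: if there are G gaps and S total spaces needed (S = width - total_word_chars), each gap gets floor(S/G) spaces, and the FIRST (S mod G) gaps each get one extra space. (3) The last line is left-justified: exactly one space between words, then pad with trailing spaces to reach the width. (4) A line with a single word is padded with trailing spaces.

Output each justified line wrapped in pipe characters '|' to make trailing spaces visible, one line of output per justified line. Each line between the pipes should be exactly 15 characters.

Line 1: ['how', 'orchestra'] (min_width=13, slack=2)
Line 2: ['dirty', 'walk'] (min_width=10, slack=5)
Line 3: ['golden', 'slow'] (min_width=11, slack=4)
Line 4: ['knife'] (min_width=5, slack=10)
Line 5: ['laboratory', 'milk'] (min_width=15, slack=0)
Line 6: ['soft', 'message'] (min_width=12, slack=3)
Line 7: ['sound', 'oats'] (min_width=10, slack=5)

Answer: |how   orchestra|
|dirty      walk|
|golden     slow|
|knife          |
|laboratory milk|
|soft    message|
|sound oats     |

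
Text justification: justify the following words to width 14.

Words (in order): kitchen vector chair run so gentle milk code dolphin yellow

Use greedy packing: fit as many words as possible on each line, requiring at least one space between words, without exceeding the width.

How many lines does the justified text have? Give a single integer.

Line 1: ['kitchen', 'vector'] (min_width=14, slack=0)
Line 2: ['chair', 'run', 'so'] (min_width=12, slack=2)
Line 3: ['gentle', 'milk'] (min_width=11, slack=3)
Line 4: ['code', 'dolphin'] (min_width=12, slack=2)
Line 5: ['yellow'] (min_width=6, slack=8)
Total lines: 5

Answer: 5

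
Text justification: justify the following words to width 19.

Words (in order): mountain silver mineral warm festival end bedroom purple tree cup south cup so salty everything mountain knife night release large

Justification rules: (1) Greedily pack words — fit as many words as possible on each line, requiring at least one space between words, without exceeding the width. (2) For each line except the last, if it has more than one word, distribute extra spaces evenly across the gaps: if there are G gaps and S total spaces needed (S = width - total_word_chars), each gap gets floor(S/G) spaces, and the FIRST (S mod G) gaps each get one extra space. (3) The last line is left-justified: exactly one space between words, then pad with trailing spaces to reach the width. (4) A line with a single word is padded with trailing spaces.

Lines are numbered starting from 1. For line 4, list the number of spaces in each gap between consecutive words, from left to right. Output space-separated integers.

Answer: 1 1

Derivation:
Line 1: ['mountain', 'silver'] (min_width=15, slack=4)
Line 2: ['mineral', 'warm'] (min_width=12, slack=7)
Line 3: ['festival', 'end'] (min_width=12, slack=7)
Line 4: ['bedroom', 'purple', 'tree'] (min_width=19, slack=0)
Line 5: ['cup', 'south', 'cup', 'so'] (min_width=16, slack=3)
Line 6: ['salty', 'everything'] (min_width=16, slack=3)
Line 7: ['mountain', 'knife'] (min_width=14, slack=5)
Line 8: ['night', 'release', 'large'] (min_width=19, slack=0)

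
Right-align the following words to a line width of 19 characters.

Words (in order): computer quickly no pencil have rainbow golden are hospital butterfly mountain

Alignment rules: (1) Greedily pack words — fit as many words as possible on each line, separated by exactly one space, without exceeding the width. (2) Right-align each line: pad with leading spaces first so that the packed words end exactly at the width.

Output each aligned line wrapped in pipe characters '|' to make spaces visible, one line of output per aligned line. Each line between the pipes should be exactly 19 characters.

Answer: |computer quickly no|
|pencil have rainbow|
|golden are hospital|
| butterfly mountain|

Derivation:
Line 1: ['computer', 'quickly', 'no'] (min_width=19, slack=0)
Line 2: ['pencil', 'have', 'rainbow'] (min_width=19, slack=0)
Line 3: ['golden', 'are', 'hospital'] (min_width=19, slack=0)
Line 4: ['butterfly', 'mountain'] (min_width=18, slack=1)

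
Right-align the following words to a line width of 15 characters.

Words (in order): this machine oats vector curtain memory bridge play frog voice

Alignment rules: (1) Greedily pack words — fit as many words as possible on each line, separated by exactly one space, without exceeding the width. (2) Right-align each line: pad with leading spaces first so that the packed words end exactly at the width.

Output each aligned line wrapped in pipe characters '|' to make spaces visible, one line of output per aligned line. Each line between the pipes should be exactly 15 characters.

Line 1: ['this', 'machine'] (min_width=12, slack=3)
Line 2: ['oats', 'vector'] (min_width=11, slack=4)
Line 3: ['curtain', 'memory'] (min_width=14, slack=1)
Line 4: ['bridge', 'play'] (min_width=11, slack=4)
Line 5: ['frog', 'voice'] (min_width=10, slack=5)

Answer: |   this machine|
|    oats vector|
| curtain memory|
|    bridge play|
|     frog voice|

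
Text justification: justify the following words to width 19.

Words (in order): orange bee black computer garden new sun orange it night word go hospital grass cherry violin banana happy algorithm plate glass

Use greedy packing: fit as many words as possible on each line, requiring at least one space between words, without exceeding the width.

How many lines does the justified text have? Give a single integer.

Answer: 8

Derivation:
Line 1: ['orange', 'bee', 'black'] (min_width=16, slack=3)
Line 2: ['computer', 'garden', 'new'] (min_width=19, slack=0)
Line 3: ['sun', 'orange', 'it', 'night'] (min_width=19, slack=0)
Line 4: ['word', 'go', 'hospital'] (min_width=16, slack=3)
Line 5: ['grass', 'cherry', 'violin'] (min_width=19, slack=0)
Line 6: ['banana', 'happy'] (min_width=12, slack=7)
Line 7: ['algorithm', 'plate'] (min_width=15, slack=4)
Line 8: ['glass'] (min_width=5, slack=14)
Total lines: 8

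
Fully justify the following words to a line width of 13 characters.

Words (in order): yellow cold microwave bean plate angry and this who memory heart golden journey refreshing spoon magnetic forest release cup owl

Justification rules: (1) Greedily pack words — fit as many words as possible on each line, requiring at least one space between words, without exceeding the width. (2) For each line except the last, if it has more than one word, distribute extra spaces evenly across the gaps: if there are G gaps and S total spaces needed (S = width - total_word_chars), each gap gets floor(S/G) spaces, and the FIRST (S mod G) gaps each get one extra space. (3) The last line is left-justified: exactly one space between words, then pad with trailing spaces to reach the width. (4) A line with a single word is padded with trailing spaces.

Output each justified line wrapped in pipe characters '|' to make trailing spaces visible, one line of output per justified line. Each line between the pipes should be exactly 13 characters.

Line 1: ['yellow', 'cold'] (min_width=11, slack=2)
Line 2: ['microwave'] (min_width=9, slack=4)
Line 3: ['bean', 'plate'] (min_width=10, slack=3)
Line 4: ['angry', 'and'] (min_width=9, slack=4)
Line 5: ['this', 'who'] (min_width=8, slack=5)
Line 6: ['memory', 'heart'] (min_width=12, slack=1)
Line 7: ['golden'] (min_width=6, slack=7)
Line 8: ['journey'] (min_width=7, slack=6)
Line 9: ['refreshing'] (min_width=10, slack=3)
Line 10: ['spoon'] (min_width=5, slack=8)
Line 11: ['magnetic'] (min_width=8, slack=5)
Line 12: ['forest'] (min_width=6, slack=7)
Line 13: ['release', 'cup'] (min_width=11, slack=2)
Line 14: ['owl'] (min_width=3, slack=10)

Answer: |yellow   cold|
|microwave    |
|bean    plate|
|angry     and|
|this      who|
|memory  heart|
|golden       |
|journey      |
|refreshing   |
|spoon        |
|magnetic     |
|forest       |
|release   cup|
|owl          |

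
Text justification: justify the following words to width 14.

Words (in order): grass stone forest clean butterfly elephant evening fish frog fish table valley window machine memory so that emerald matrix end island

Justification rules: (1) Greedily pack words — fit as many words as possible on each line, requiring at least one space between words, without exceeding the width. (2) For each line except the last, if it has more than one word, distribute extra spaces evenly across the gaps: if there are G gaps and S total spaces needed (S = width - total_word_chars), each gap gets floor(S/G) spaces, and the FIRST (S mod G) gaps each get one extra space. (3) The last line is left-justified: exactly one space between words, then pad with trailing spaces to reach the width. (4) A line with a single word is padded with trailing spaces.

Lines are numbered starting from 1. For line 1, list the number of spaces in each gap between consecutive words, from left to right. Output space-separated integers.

Line 1: ['grass', 'stone'] (min_width=11, slack=3)
Line 2: ['forest', 'clean'] (min_width=12, slack=2)
Line 3: ['butterfly'] (min_width=9, slack=5)
Line 4: ['elephant'] (min_width=8, slack=6)
Line 5: ['evening', 'fish'] (min_width=12, slack=2)
Line 6: ['frog', 'fish'] (min_width=9, slack=5)
Line 7: ['table', 'valley'] (min_width=12, slack=2)
Line 8: ['window', 'machine'] (min_width=14, slack=0)
Line 9: ['memory', 'so', 'that'] (min_width=14, slack=0)
Line 10: ['emerald', 'matrix'] (min_width=14, slack=0)
Line 11: ['end', 'island'] (min_width=10, slack=4)

Answer: 4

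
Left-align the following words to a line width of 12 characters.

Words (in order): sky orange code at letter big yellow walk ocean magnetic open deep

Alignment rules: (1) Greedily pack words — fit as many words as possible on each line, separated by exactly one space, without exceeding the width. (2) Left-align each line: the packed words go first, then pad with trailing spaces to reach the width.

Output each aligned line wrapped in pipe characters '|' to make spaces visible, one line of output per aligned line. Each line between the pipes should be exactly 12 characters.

Answer: |sky orange  |
|code at     |
|letter big  |
|yellow walk |
|ocean       |
|magnetic    |
|open deep   |

Derivation:
Line 1: ['sky', 'orange'] (min_width=10, slack=2)
Line 2: ['code', 'at'] (min_width=7, slack=5)
Line 3: ['letter', 'big'] (min_width=10, slack=2)
Line 4: ['yellow', 'walk'] (min_width=11, slack=1)
Line 5: ['ocean'] (min_width=5, slack=7)
Line 6: ['magnetic'] (min_width=8, slack=4)
Line 7: ['open', 'deep'] (min_width=9, slack=3)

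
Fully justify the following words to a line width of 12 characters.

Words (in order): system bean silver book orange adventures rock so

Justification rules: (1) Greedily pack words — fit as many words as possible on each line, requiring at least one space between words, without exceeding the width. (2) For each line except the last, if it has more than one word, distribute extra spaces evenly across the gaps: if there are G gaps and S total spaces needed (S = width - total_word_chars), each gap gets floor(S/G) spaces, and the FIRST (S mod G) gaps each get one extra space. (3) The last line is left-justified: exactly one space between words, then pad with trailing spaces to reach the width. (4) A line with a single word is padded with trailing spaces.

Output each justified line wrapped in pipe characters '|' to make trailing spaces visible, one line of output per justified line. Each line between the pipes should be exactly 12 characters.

Answer: |system  bean|
|silver  book|
|orange      |
|adventures  |
|rock so     |

Derivation:
Line 1: ['system', 'bean'] (min_width=11, slack=1)
Line 2: ['silver', 'book'] (min_width=11, slack=1)
Line 3: ['orange'] (min_width=6, slack=6)
Line 4: ['adventures'] (min_width=10, slack=2)
Line 5: ['rock', 'so'] (min_width=7, slack=5)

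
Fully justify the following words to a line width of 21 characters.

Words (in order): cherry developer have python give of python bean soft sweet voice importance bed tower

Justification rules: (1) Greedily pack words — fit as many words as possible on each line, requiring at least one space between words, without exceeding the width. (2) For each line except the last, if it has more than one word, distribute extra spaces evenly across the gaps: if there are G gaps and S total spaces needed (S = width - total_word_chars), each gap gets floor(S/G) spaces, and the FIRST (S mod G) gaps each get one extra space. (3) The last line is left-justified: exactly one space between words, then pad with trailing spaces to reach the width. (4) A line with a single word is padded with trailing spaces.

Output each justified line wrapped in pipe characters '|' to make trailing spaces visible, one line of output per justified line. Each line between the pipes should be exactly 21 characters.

Answer: |cherry developer have|
|python give of python|
|bean soft sweet voice|
|importance bed tower |

Derivation:
Line 1: ['cherry', 'developer', 'have'] (min_width=21, slack=0)
Line 2: ['python', 'give', 'of', 'python'] (min_width=21, slack=0)
Line 3: ['bean', 'soft', 'sweet', 'voice'] (min_width=21, slack=0)
Line 4: ['importance', 'bed', 'tower'] (min_width=20, slack=1)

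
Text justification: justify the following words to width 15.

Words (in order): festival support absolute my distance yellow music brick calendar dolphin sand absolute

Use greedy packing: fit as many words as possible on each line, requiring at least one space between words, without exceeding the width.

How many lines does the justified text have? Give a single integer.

Answer: 8

Derivation:
Line 1: ['festival'] (min_width=8, slack=7)
Line 2: ['support'] (min_width=7, slack=8)
Line 3: ['absolute', 'my'] (min_width=11, slack=4)
Line 4: ['distance', 'yellow'] (min_width=15, slack=0)
Line 5: ['music', 'brick'] (min_width=11, slack=4)
Line 6: ['calendar'] (min_width=8, slack=7)
Line 7: ['dolphin', 'sand'] (min_width=12, slack=3)
Line 8: ['absolute'] (min_width=8, slack=7)
Total lines: 8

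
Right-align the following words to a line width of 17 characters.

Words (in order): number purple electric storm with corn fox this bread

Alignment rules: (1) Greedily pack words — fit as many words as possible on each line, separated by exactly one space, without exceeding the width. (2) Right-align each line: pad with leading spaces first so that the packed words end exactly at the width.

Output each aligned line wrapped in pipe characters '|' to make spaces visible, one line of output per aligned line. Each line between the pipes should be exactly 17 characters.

Answer: |    number purple|
|   electric storm|
|    with corn fox|
|       this bread|

Derivation:
Line 1: ['number', 'purple'] (min_width=13, slack=4)
Line 2: ['electric', 'storm'] (min_width=14, slack=3)
Line 3: ['with', 'corn', 'fox'] (min_width=13, slack=4)
Line 4: ['this', 'bread'] (min_width=10, slack=7)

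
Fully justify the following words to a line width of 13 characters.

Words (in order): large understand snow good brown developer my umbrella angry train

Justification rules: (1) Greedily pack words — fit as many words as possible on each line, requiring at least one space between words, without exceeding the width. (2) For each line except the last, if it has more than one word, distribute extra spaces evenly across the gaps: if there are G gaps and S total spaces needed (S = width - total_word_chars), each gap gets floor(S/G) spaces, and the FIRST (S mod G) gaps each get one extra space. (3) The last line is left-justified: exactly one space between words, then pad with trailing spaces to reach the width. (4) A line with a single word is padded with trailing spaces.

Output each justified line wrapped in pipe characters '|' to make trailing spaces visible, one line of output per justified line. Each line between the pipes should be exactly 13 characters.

Answer: |large        |
|understand   |
|snow     good|
|brown        |
|developer  my|
|umbrella     |
|angry train  |

Derivation:
Line 1: ['large'] (min_width=5, slack=8)
Line 2: ['understand'] (min_width=10, slack=3)
Line 3: ['snow', 'good'] (min_width=9, slack=4)
Line 4: ['brown'] (min_width=5, slack=8)
Line 5: ['developer', 'my'] (min_width=12, slack=1)
Line 6: ['umbrella'] (min_width=8, slack=5)
Line 7: ['angry', 'train'] (min_width=11, slack=2)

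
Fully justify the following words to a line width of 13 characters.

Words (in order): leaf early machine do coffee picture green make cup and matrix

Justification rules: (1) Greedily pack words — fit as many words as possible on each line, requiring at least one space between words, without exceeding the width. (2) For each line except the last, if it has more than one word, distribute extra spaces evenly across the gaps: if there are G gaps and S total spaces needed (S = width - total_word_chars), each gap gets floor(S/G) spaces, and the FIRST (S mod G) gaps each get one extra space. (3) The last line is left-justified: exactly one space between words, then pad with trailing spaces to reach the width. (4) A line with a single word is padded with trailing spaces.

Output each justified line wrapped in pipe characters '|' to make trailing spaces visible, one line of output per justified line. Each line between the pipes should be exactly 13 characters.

Line 1: ['leaf', 'early'] (min_width=10, slack=3)
Line 2: ['machine', 'do'] (min_width=10, slack=3)
Line 3: ['coffee'] (min_width=6, slack=7)
Line 4: ['picture', 'green'] (min_width=13, slack=0)
Line 5: ['make', 'cup', 'and'] (min_width=12, slack=1)
Line 6: ['matrix'] (min_width=6, slack=7)

Answer: |leaf    early|
|machine    do|
|coffee       |
|picture green|
|make  cup and|
|matrix       |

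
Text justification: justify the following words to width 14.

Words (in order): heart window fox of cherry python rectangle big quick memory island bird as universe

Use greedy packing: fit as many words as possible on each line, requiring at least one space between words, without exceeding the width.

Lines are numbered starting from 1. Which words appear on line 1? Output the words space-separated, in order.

Answer: heart window

Derivation:
Line 1: ['heart', 'window'] (min_width=12, slack=2)
Line 2: ['fox', 'of', 'cherry'] (min_width=13, slack=1)
Line 3: ['python'] (min_width=6, slack=8)
Line 4: ['rectangle', 'big'] (min_width=13, slack=1)
Line 5: ['quick', 'memory'] (min_width=12, slack=2)
Line 6: ['island', 'bird', 'as'] (min_width=14, slack=0)
Line 7: ['universe'] (min_width=8, slack=6)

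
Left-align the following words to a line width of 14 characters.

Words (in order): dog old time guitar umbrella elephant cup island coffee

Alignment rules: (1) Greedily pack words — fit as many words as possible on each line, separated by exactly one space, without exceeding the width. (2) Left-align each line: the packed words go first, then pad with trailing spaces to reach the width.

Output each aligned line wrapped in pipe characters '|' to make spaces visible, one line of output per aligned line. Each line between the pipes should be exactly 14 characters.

Answer: |dog old time  |
|guitar        |
|umbrella      |
|elephant cup  |
|island coffee |

Derivation:
Line 1: ['dog', 'old', 'time'] (min_width=12, slack=2)
Line 2: ['guitar'] (min_width=6, slack=8)
Line 3: ['umbrella'] (min_width=8, slack=6)
Line 4: ['elephant', 'cup'] (min_width=12, slack=2)
Line 5: ['island', 'coffee'] (min_width=13, slack=1)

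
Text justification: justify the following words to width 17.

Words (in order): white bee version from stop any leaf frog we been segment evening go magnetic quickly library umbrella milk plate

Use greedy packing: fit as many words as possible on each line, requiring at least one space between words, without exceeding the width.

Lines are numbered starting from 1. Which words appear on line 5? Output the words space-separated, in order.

Answer: go magnetic

Derivation:
Line 1: ['white', 'bee', 'version'] (min_width=17, slack=0)
Line 2: ['from', 'stop', 'any'] (min_width=13, slack=4)
Line 3: ['leaf', 'frog', 'we', 'been'] (min_width=17, slack=0)
Line 4: ['segment', 'evening'] (min_width=15, slack=2)
Line 5: ['go', 'magnetic'] (min_width=11, slack=6)
Line 6: ['quickly', 'library'] (min_width=15, slack=2)
Line 7: ['umbrella', 'milk'] (min_width=13, slack=4)
Line 8: ['plate'] (min_width=5, slack=12)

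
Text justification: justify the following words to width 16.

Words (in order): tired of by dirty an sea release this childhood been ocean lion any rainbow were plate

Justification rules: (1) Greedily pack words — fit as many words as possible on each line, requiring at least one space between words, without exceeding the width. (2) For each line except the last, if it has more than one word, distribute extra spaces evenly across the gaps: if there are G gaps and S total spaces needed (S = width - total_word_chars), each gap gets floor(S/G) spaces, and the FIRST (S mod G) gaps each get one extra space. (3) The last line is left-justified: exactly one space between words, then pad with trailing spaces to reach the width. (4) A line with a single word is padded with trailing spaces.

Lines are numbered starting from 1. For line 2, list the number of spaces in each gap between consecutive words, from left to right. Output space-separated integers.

Answer: 3 3

Derivation:
Line 1: ['tired', 'of', 'by'] (min_width=11, slack=5)
Line 2: ['dirty', 'an', 'sea'] (min_width=12, slack=4)
Line 3: ['release', 'this'] (min_width=12, slack=4)
Line 4: ['childhood', 'been'] (min_width=14, slack=2)
Line 5: ['ocean', 'lion', 'any'] (min_width=14, slack=2)
Line 6: ['rainbow', 'were'] (min_width=12, slack=4)
Line 7: ['plate'] (min_width=5, slack=11)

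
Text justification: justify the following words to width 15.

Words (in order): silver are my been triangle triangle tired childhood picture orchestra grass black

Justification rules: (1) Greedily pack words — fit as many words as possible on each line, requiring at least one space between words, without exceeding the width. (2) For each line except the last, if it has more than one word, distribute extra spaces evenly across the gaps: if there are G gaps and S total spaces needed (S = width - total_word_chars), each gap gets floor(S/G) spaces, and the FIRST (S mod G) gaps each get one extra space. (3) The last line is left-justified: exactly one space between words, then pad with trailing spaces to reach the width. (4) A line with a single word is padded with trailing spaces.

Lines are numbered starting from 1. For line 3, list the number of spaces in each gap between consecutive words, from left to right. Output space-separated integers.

Line 1: ['silver', 'are', 'my'] (min_width=13, slack=2)
Line 2: ['been', 'triangle'] (min_width=13, slack=2)
Line 3: ['triangle', 'tired'] (min_width=14, slack=1)
Line 4: ['childhood'] (min_width=9, slack=6)
Line 5: ['picture'] (min_width=7, slack=8)
Line 6: ['orchestra', 'grass'] (min_width=15, slack=0)
Line 7: ['black'] (min_width=5, slack=10)

Answer: 2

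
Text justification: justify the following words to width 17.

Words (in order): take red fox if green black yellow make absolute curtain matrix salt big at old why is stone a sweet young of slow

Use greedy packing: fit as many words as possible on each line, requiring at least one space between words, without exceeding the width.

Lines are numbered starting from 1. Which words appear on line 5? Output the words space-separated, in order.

Answer: matrix salt big

Derivation:
Line 1: ['take', 'red', 'fox', 'if'] (min_width=15, slack=2)
Line 2: ['green', 'black'] (min_width=11, slack=6)
Line 3: ['yellow', 'make'] (min_width=11, slack=6)
Line 4: ['absolute', 'curtain'] (min_width=16, slack=1)
Line 5: ['matrix', 'salt', 'big'] (min_width=15, slack=2)
Line 6: ['at', 'old', 'why', 'is'] (min_width=13, slack=4)
Line 7: ['stone', 'a', 'sweet'] (min_width=13, slack=4)
Line 8: ['young', 'of', 'slow'] (min_width=13, slack=4)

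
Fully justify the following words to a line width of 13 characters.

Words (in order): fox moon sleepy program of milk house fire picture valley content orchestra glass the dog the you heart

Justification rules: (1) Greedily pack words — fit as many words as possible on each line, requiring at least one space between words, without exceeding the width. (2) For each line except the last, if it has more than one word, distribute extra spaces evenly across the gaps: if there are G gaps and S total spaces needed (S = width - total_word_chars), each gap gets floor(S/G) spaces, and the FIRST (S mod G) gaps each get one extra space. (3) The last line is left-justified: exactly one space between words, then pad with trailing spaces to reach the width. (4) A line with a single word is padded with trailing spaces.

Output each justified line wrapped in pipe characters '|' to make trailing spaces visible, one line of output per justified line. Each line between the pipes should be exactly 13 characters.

Answer: |fox      moon|
|sleepy       |
|program    of|
|milk    house|
|fire  picture|
|valley       |
|content      |
|orchestra    |
|glass the dog|
|the you heart|

Derivation:
Line 1: ['fox', 'moon'] (min_width=8, slack=5)
Line 2: ['sleepy'] (min_width=6, slack=7)
Line 3: ['program', 'of'] (min_width=10, slack=3)
Line 4: ['milk', 'house'] (min_width=10, slack=3)
Line 5: ['fire', 'picture'] (min_width=12, slack=1)
Line 6: ['valley'] (min_width=6, slack=7)
Line 7: ['content'] (min_width=7, slack=6)
Line 8: ['orchestra'] (min_width=9, slack=4)
Line 9: ['glass', 'the', 'dog'] (min_width=13, slack=0)
Line 10: ['the', 'you', 'heart'] (min_width=13, slack=0)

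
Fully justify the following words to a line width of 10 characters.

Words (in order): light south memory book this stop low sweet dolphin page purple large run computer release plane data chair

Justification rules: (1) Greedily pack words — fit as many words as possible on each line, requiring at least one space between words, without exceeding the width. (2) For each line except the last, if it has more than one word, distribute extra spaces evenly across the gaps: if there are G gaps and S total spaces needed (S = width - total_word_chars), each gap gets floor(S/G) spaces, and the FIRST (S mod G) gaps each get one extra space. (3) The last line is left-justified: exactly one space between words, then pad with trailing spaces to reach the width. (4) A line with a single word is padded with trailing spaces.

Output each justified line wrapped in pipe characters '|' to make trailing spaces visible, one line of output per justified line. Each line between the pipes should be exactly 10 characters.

Line 1: ['light'] (min_width=5, slack=5)
Line 2: ['south'] (min_width=5, slack=5)
Line 3: ['memory'] (min_width=6, slack=4)
Line 4: ['book', 'this'] (min_width=9, slack=1)
Line 5: ['stop', 'low'] (min_width=8, slack=2)
Line 6: ['sweet'] (min_width=5, slack=5)
Line 7: ['dolphin'] (min_width=7, slack=3)
Line 8: ['page'] (min_width=4, slack=6)
Line 9: ['purple'] (min_width=6, slack=4)
Line 10: ['large', 'run'] (min_width=9, slack=1)
Line 11: ['computer'] (min_width=8, slack=2)
Line 12: ['release'] (min_width=7, slack=3)
Line 13: ['plane', 'data'] (min_width=10, slack=0)
Line 14: ['chair'] (min_width=5, slack=5)

Answer: |light     |
|south     |
|memory    |
|book  this|
|stop   low|
|sweet     |
|dolphin   |
|page      |
|purple    |
|large  run|
|computer  |
|release   |
|plane data|
|chair     |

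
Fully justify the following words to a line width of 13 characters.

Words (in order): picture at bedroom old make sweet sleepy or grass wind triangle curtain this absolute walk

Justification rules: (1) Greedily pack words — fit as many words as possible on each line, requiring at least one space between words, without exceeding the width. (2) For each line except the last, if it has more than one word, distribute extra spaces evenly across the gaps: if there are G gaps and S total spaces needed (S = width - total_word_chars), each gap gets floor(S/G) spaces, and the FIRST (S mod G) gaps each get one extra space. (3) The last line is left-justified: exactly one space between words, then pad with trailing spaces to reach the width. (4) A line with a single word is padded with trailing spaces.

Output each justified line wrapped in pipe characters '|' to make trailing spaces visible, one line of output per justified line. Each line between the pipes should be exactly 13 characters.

Answer: |picture    at|
|bedroom   old|
|make    sweet|
|sleepy     or|
|grass    wind|
|triangle     |
|curtain  this|
|absolute walk|

Derivation:
Line 1: ['picture', 'at'] (min_width=10, slack=3)
Line 2: ['bedroom', 'old'] (min_width=11, slack=2)
Line 3: ['make', 'sweet'] (min_width=10, slack=3)
Line 4: ['sleepy', 'or'] (min_width=9, slack=4)
Line 5: ['grass', 'wind'] (min_width=10, slack=3)
Line 6: ['triangle'] (min_width=8, slack=5)
Line 7: ['curtain', 'this'] (min_width=12, slack=1)
Line 8: ['absolute', 'walk'] (min_width=13, slack=0)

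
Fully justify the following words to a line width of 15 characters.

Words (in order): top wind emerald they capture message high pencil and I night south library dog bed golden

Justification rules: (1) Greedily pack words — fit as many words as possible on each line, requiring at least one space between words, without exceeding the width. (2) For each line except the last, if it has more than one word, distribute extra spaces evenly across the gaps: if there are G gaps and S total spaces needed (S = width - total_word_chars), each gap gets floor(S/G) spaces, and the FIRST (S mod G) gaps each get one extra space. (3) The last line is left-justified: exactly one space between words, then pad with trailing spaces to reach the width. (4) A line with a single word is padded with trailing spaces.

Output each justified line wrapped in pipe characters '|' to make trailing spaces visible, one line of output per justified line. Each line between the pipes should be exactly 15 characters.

Line 1: ['top', 'wind'] (min_width=8, slack=7)
Line 2: ['emerald', 'they'] (min_width=12, slack=3)
Line 3: ['capture', 'message'] (min_width=15, slack=0)
Line 4: ['high', 'pencil', 'and'] (min_width=15, slack=0)
Line 5: ['I', 'night', 'south'] (min_width=13, slack=2)
Line 6: ['library', 'dog', 'bed'] (min_width=15, slack=0)
Line 7: ['golden'] (min_width=6, slack=9)

Answer: |top        wind|
|emerald    they|
|capture message|
|high pencil and|
|I  night  south|
|library dog bed|
|golden         |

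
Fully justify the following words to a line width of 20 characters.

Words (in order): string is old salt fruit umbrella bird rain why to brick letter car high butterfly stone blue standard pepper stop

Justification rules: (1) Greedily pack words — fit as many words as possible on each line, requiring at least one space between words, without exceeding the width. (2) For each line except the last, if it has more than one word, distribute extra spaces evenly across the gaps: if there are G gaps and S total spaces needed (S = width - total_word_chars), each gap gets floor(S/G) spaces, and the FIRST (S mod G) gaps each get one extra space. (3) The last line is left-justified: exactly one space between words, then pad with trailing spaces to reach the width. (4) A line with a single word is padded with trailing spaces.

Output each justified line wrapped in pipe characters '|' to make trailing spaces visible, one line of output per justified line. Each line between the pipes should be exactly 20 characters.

Line 1: ['string', 'is', 'old', 'salt'] (min_width=18, slack=2)
Line 2: ['fruit', 'umbrella', 'bird'] (min_width=19, slack=1)
Line 3: ['rain', 'why', 'to', 'brick'] (min_width=17, slack=3)
Line 4: ['letter', 'car', 'high'] (min_width=15, slack=5)
Line 5: ['butterfly', 'stone', 'blue'] (min_width=20, slack=0)
Line 6: ['standard', 'pepper', 'stop'] (min_width=20, slack=0)

Answer: |string  is  old salt|
|fruit  umbrella bird|
|rain  why  to  brick|
|letter    car   high|
|butterfly stone blue|
|standard pepper stop|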